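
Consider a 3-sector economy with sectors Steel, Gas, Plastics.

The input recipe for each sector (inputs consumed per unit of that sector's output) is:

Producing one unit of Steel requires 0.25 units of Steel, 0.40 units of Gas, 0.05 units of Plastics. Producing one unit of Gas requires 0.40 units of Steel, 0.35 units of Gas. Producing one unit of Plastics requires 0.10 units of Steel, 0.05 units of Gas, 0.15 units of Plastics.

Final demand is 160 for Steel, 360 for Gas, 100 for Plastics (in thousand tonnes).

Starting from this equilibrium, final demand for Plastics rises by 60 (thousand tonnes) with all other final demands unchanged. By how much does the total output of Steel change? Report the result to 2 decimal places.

I − A =
  [   0.75    -0.40    -0.10]
  [  -0.40     0.65    -0.05]
  [  -0.05     0.00     0.85]
Cofactors of I−A, C_ij = (−1)^(i+j)·(minor ij) (rows/columns in the sector order above):
  C_11 = (0.65)(0.85) − (-0.05)(0.00) = 0.5525
  C_12 = −[(-0.40)(0.85) − (-0.05)(-0.05)] = 0.3425
  C_13 = (-0.40)(0.00) − (0.65)(-0.05) = 0.0325
  C_21 = −[(-0.40)(0.85) − (-0.10)(0.00)] = 0.3400
  C_22 = (0.75)(0.85) − (-0.10)(-0.05) = 0.6325
  C_23 = −[(0.75)(0.00) − (-0.40)(-0.05)] = 0.0200
  C_31 = (-0.40)(-0.05) − (-0.10)(0.65) = 0.0850
  C_32 = −[(0.75)(-0.05) − (-0.10)(-0.40)] = 0.0775
  C_33 = (0.75)(0.65) − (-0.40)(-0.40) = 0.3275
det(I−A) = Σ_j (I−A)_1j·C_1j = (0.75)(0.5525) + (-0.40)(0.3425) + (-0.10)(0.0325) = 0.274125
adj(I−A) = Cᵀ =
  [ 0.5525   0.3400   0.0850]
  [ 0.3425   0.6325   0.0775]
  [ 0.0325   0.0200   0.3275]
(I − A)⁻¹ = adj(I−A) / det(I−A) ≈
  [   2.0155     1.2403     0.3101]
  [   1.2494     2.3073     0.2827]
  [   0.1186     0.0730     1.1947]
Δx = (I − A)⁻¹ Δd with Δd having +60 in the Plastics component and 0 elsewhere.
So Δx_1 = L_13 · (+60), where L_13 = adj(I−A)_13 / det(I−A) = 0.0850 / 0.274125.
Δx_1 = 0.0850 × (+60) / 0.274125 = 5.10 / 0.274125 ≈ 18.60.

Δx_1 = 18.60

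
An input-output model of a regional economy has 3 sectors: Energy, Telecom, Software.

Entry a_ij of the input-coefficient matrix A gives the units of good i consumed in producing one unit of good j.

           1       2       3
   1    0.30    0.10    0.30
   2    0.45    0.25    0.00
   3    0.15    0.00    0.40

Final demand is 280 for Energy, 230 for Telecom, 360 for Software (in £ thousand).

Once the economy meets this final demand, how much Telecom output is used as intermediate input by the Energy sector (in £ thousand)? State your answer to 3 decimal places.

I − A =
  [   0.70    -0.10    -0.30]
  [  -0.45     0.75     0.00]
  [  -0.15     0.00     0.60]
Cofactors of I−A, C_ij = (−1)^(i+j)·(minor ij) (rows/columns in the sector order above):
  C_11 = (0.75)(0.60) − (0.00)(0.00) = 0.4500
  C_12 = −[(-0.45)(0.60) − (0.00)(-0.15)] = 0.2700
  C_13 = (-0.45)(0.00) − (0.75)(-0.15) = 0.1125
  C_21 = −[(-0.10)(0.60) − (-0.30)(0.00)] = 0.0600
  C_22 = (0.70)(0.60) − (-0.30)(-0.15) = 0.3750
  C_23 = −[(0.70)(0.00) − (-0.10)(-0.15)] = 0.0150
  C_31 = (-0.10)(0.00) − (-0.30)(0.75) = 0.2250
  C_32 = −[(0.70)(0.00) − (-0.30)(-0.45)] = 0.1350
  C_33 = (0.70)(0.75) − (-0.10)(-0.45) = 0.4800
det(I−A) = Σ_j (I−A)_1j·C_1j = (0.70)(0.4500) + (-0.10)(0.2700) + (-0.30)(0.1125) = 0.25425
adj(I−A) = Cᵀ =
  [ 0.4500   0.0600   0.2250]
  [ 0.2700   0.3750   0.1350]
  [ 0.1125   0.0150   0.4800]
(I − A)⁻¹ = adj(I−A) / det(I−A) ≈
  [   1.7699     0.2360     0.8850]
  [   1.0619     1.4749     0.5310]
  [   0.4425     0.0590     1.8879]
First solve x = (I − A)⁻¹ d = adj(I−A)·d / det(I−A); in particular x_1 = (0.4500·280 + 0.0600·230 + 0.2250·360) / 0.25425 = 220.80 / 0.25425 ≈ 868.43658.
Intermediate flow from 2 to 1: z_21 = a_21 · x_1 = 0.45 × 220.80 / 0.25425 = 99.36 / 0.25425 ≈ 390.796.

z_21 = 390.796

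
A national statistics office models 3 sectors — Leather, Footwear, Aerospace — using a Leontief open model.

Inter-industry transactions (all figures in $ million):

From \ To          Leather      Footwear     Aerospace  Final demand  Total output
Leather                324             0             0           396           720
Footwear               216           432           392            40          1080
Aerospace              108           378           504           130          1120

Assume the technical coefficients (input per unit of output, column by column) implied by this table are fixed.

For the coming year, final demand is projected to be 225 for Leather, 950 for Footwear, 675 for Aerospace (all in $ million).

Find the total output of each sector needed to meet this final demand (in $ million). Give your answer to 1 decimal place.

Technical coefficients a_ij = z_ij / X_j:
  a_11 = 324/720 = 0.45, a_21 = 216/720 = 0.30, a_31 = 108/720 = 0.15
  a_12 = 0/1080 = 0.00, a_22 = 432/1080 = 0.40, a_32 = 378/1080 = 0.35
  a_13 = 0/1120 = 0.00, a_23 = 392/1120 = 0.35, a_33 = 504/1120 = 0.45
I − A =
  [   0.55     0.00     0.00]
  [  -0.30     0.60    -0.35]
  [  -0.15    -0.35     0.55]
Cofactors of I−A, C_ij = (−1)^(i+j)·(minor ij) (rows/columns in the sector order above):
  C_11 = (0.60)(0.55) − (-0.35)(-0.35) = 0.2075
  C_12 = −[(-0.30)(0.55) − (-0.35)(-0.15)] = 0.2175
  C_13 = (-0.30)(-0.35) − (0.60)(-0.15) = 0.1950
  C_21 = −[(0.00)(0.55) − (0.00)(-0.35)] = 0.0000
  C_22 = (0.55)(0.55) − (0.00)(-0.15) = 0.3025
  C_23 = −[(0.55)(-0.35) − (0.00)(-0.15)] = 0.1925
  C_31 = (0.00)(-0.35) − (0.00)(0.60) = 0.0000
  C_32 = −[(0.55)(-0.35) − (0.00)(-0.30)] = 0.1925
  C_33 = (0.55)(0.60) − (0.00)(-0.30) = 0.3300
det(I−A) = Σ_j (I−A)_1j·C_1j = (0.55)(0.2075) + (0.00)(0.2175) + (0.00)(0.1950) = 0.114125
adj(I−A) = Cᵀ =
  [ 0.2075   0.0000   0.0000]
  [ 0.2175   0.3025   0.1925]
  [ 0.1950   0.1925   0.3300]
(I − A)⁻¹ = adj(I−A) / det(I−A) ≈
  [   1.8182     0.0000     0.0000]
  [   1.9058     2.6506     1.6867]
  [   1.7087     1.6867     2.8916]
x = (I − A)⁻¹ d = adj(I−A)·d / det(I−A), with det(I−A) = 0.114125:
  x_1 = (0.2075·225 + 0.0000·950 + 0.0000·675) / 0.114125 = 46.6875 / 0.114125 ≈ 409.1
  x_2 = (0.2175·225 + 0.3025·950 + 0.1925·675) / 0.114125 = 466.25 / 0.114125 ≈ 4085.4
  x_3 = (0.1950·225 + 0.1925·950 + 0.3300·675) / 0.114125 = 449.50 / 0.114125 ≈ 3938.7

x_1 = 409.1, x_2 = 4085.4, x_3 = 3938.7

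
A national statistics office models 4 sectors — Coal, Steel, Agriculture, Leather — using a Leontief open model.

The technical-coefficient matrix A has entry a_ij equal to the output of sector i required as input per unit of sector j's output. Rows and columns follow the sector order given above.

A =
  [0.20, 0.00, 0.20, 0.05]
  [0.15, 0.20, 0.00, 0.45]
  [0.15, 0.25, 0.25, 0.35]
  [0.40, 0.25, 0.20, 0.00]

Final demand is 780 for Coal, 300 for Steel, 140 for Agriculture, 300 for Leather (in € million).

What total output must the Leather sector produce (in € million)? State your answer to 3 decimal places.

I − A =
  [   0.80     0.00    -0.20    -0.05]
  [  -0.15     0.80     0.00    -0.45]
  [  -0.15    -0.25     0.75    -0.35]
  [  -0.40    -0.25    -0.20     1.00]
Compute the cofactors C_ij = (−1)^(i+j)·(3×3 minor ij) of I−A; the adjugate is their transpose:
adj(I−A) = Cᵀ =
  [ 0.437125   0.079375   0.145500   0.108500]
  [ 0.250500   0.469500   0.139500   0.272625]
  [ 0.310750   0.266875   0.532125   0.321875]
  [ 0.299625   0.202500   0.199500   0.448500]
det(I−A) = Σ_j (I−A)_1j·C_1j = (0.80)(0.437125) + (0.00)(0.250500) + (-0.20)(0.310750) + (-0.05)(0.299625) = 0.27256875
(I − A)⁻¹ = adj(I−A) / det(I−A) ≈
  [   1.6037     0.2912     0.5338     0.3981]
  [   0.9190     1.7225     0.5118     1.0002]
  [   1.1401     0.9791     1.9523     1.1809]
  [   1.0993     0.7429     0.7319     1.6455]
x = (I − A)⁻¹ d = adj(I−A)·d / det(I−A), with det(I−A) = 0.27256875:
  x_1 = (0.437125·780 + 0.079375·300 + 0.145500·140 + 0.108500·300) / 0.27256875 = 417.69 / 0.27256875 ≈ 1532.421
  x_2 = (0.250500·780 + 0.469500·300 + 0.139500·140 + 0.272625·300) / 0.27256875 = 437.5575 / 0.27256875 ≈ 1605.311
  x_3 = (0.310750·780 + 0.266875·300 + 0.532125·140 + 0.321875·300) / 0.27256875 = 493.5075 / 0.27256875 ≈ 1810.580
  x_4 = (0.299625·780 + 0.202500·300 + 0.199500·140 + 0.448500·300) / 0.27256875 = 456.9375 / 0.27256875 ≈ 1676.412

x_4 = 1676.412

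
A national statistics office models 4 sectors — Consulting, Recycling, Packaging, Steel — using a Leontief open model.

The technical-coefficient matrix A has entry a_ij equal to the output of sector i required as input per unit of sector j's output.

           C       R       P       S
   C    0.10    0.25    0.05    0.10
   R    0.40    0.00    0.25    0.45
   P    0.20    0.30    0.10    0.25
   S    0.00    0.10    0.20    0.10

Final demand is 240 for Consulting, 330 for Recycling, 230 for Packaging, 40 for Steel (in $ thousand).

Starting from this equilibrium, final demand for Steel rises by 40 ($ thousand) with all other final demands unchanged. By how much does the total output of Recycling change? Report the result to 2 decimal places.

I − A =
  [   0.90    -0.25    -0.05    -0.10]
  [  -0.40     1.00    -0.25    -0.45]
  [  -0.20    -0.30     0.90    -0.25]
  [   0.00    -0.10    -0.20     0.90]
Compute the cofactors C_ij = (−1)^(i+j)·(3×3 minor ij) of I−A; the adjugate is their transpose:
adj(I−A) = Cᵀ =
  [ 0.618750   0.219750   0.144000   0.218625]
  [ 0.367000   0.671000   0.309500   0.462250]
  [ 0.289000   0.312500   0.675500   0.376000]
  [ 0.105000   0.144000   0.184500   0.624000]
det(I−A) = Σ_j (I−A)_1j·C_1j = (0.90)(0.618750) + (-0.25)(0.367000) + (-0.05)(0.289000) + (-0.10)(0.105000) = 0.440175
(I − A)⁻¹ = adj(I−A) / det(I−A) ≈
  [   1.4057     0.4992     0.3271     0.4967]
  [   0.8338     1.5244     0.7031     1.0502]
  [   0.6566     0.7099     1.5346     0.8542]
  [   0.2385     0.3271     0.4192     1.4176]
Δx = (I − A)⁻¹ Δd with Δd having +40 in the Steel component and 0 elsewhere.
So Δx_R = L_RS · (+40), where L_RS = adj(I−A)_RS / det(I−A) = 0.462250 / 0.440175.
Δx_R = 0.462250 × (+40) / 0.440175 = 18.49 / 0.440175 ≈ 42.01.

Δx_R = 42.01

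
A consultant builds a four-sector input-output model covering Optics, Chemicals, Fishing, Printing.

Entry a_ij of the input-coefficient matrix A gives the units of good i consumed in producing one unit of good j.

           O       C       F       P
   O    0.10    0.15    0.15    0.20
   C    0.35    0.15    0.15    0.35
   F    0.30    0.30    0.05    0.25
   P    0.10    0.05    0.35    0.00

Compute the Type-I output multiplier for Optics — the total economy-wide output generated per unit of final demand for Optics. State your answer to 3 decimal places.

m_O = 4.126

I − A =
  [   0.90    -0.15    -0.15    -0.20]
  [  -0.35     0.85    -0.15    -0.35]
  [  -0.30    -0.30     0.95    -0.25]
  [  -0.10    -0.05    -0.35     1.00]
Compute the cofactors C_ij = (−1)^(i+j)·(3×3 minor ij) of I−A; the adjugate is their transpose:
adj(I−A) = Cᵀ =
  [ 0.632875   0.206750   0.226750   0.255625]
  [ 0.420625   0.687500   0.324500   0.405875]
  [ 0.390875   0.327000   0.671000   0.360375]
  [ 0.221125   0.169500   0.273750   0.575625]
det(I−A) = Σ_j (I−A)_1j·C_1j = (0.90)(0.632875) + (-0.15)(0.420625) + (-0.15)(0.390875) + (-0.20)(0.221125) = 0.4036375
(I − A)⁻¹ = adj(I−A) / det(I−A) ≈
  [   1.5679     0.5122     0.5618     0.6333]
  [   1.0421     1.7033     0.8039     1.0055]
  [   0.9684     0.8101     1.6624     0.8928]
  [   0.5478     0.4199     0.6782     1.4261]
The output multiplier for sector j is the column-j sum of the Leontief inverse (I − A)⁻¹ = adj(I−A) / det(I−A).
Column O of adj(I−A): (0.632875, 0.420625, 0.390875, 0.221125); det(I−A) = 0.4036375.
m_O = (0.632875 + 0.420625 + 0.390875 + 0.221125) / 0.4036375 = 1.6655 / 0.4036375 ≈ 4.126.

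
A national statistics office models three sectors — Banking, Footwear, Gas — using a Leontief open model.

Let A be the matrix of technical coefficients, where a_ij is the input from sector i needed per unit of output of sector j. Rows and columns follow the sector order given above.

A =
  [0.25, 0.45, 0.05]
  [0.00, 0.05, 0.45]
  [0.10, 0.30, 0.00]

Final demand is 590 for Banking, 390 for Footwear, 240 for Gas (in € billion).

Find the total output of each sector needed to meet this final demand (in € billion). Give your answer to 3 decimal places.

I − A =
  [   0.75    -0.45    -0.05]
  [   0.00     0.95    -0.45]
  [  -0.10    -0.30     1.00]
Cofactors of I−A, C_ij = (−1)^(i+j)·(minor ij) (rows/columns in the sector order above):
  C_11 = (0.95)(1.00) − (-0.45)(-0.30) = 0.8150
  C_12 = −[(0.00)(1.00) − (-0.45)(-0.10)] = 0.0450
  C_13 = (0.00)(-0.30) − (0.95)(-0.10) = 0.0950
  C_21 = −[(-0.45)(1.00) − (-0.05)(-0.30)] = 0.4650
  C_22 = (0.75)(1.00) − (-0.05)(-0.10) = 0.7450
  C_23 = −[(0.75)(-0.30) − (-0.45)(-0.10)] = 0.2700
  C_31 = (-0.45)(-0.45) − (-0.05)(0.95) = 0.2500
  C_32 = −[(0.75)(-0.45) − (-0.05)(0.00)] = 0.3375
  C_33 = (0.75)(0.95) − (-0.45)(0.00) = 0.7125
det(I−A) = Σ_j (I−A)_1j·C_1j = (0.75)(0.8150) + (-0.45)(0.0450) + (-0.05)(0.0950) = 0.58625
adj(I−A) = Cᵀ =
  [ 0.8150   0.4650   0.2500]
  [ 0.0450   0.7450   0.3375]
  [ 0.0950   0.2700   0.7125]
(I − A)⁻¹ = adj(I−A) / det(I−A) ≈
  [   1.3902     0.7932     0.4264]
  [   0.0768     1.2708     0.5757]
  [   0.1620     0.4606     1.2154]
x = (I − A)⁻¹ d = adj(I−A)·d / det(I−A), with det(I−A) = 0.58625:
  x_1 = (0.8150·590 + 0.4650·390 + 0.2500·240) / 0.58625 = 722.20 / 0.58625 ≈ 1231.898
  x_2 = (0.0450·590 + 0.7450·390 + 0.3375·240) / 0.58625 = 398.10 / 0.58625 ≈ 679.062
  x_3 = (0.0950·590 + 0.2700·390 + 0.7125·240) / 0.58625 = 332.35 / 0.58625 ≈ 566.908

x_1 = 1231.898, x_2 = 679.062, x_3 = 566.908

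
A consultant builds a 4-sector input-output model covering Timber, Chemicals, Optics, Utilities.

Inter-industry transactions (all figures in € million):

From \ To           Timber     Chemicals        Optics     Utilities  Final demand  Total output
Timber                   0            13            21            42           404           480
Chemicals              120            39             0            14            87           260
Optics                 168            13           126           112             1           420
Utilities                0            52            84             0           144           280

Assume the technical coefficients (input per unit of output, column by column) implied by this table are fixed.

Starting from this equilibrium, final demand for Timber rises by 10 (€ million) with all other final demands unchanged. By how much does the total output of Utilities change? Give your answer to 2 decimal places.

Technical coefficients a_ij = z_ij / X_j:
  a_TT = 0/480 = 0.00, a_CT = 120/480 = 0.25, a_OT = 168/480 = 0.35, a_UT = 0/480 = 0.00
  a_TC = 13/260 = 0.05, a_CC = 39/260 = 0.15, a_OC = 13/260 = 0.05, a_UC = 52/260 = 0.20
  a_TO = 21/420 = 0.05, a_CO = 0/420 = 0.00, a_OO = 126/420 = 0.30, a_UO = 84/420 = 0.20
  a_TU = 42/280 = 0.15, a_CU = 14/280 = 0.05, a_OU = 112/280 = 0.40, a_UU = 0/280 = 0.00
I − A =
  [   1.00    -0.05    -0.05    -0.15]
  [  -0.25     0.85     0.00    -0.05]
  [  -0.35    -0.05     0.70    -0.40]
  [   0.00    -0.20    -0.20     1.00]
Compute the cofactors C_ij = (−1)^(i+j)·(3×3 minor ij) of I−A; the adjugate is their transpose:
adj(I−A) = Cᵀ =
  [ 0.519500   0.060000   0.068000   0.108125]
  [ 0.158500   0.592000   0.030000   0.065375]
  [ 0.326500   0.158000   0.820000   0.384875]
  [ 0.097000   0.150000   0.170000   0.570750]
det(I−A) = Σ_j (I−A)_1j·C_1j = (1.00)(0.519500) + (-0.05)(0.158500) + (-0.05)(0.326500) + (-0.15)(0.097000) = 0.4807
(I − A)⁻¹ = adj(I−A) / det(I−A) ≈
  [   1.0807     0.1248     0.1415     0.2249]
  [   0.3297     1.2315     0.0624     0.1360]
  [   0.6792     0.3287     1.7058     0.8007]
  [   0.2018     0.3120     0.3537     1.1873]
Δx = (I − A)⁻¹ Δd with Δd having +10 in the Timber component and 0 elsewhere.
So Δx_U = L_UT · (+10), where L_UT = adj(I−A)_UT / det(I−A) = 0.097000 / 0.4807.
Δx_U = 0.097000 × (+10) / 0.4807 = 0.97 / 0.4807 ≈ 2.02.

Δx_U = 2.02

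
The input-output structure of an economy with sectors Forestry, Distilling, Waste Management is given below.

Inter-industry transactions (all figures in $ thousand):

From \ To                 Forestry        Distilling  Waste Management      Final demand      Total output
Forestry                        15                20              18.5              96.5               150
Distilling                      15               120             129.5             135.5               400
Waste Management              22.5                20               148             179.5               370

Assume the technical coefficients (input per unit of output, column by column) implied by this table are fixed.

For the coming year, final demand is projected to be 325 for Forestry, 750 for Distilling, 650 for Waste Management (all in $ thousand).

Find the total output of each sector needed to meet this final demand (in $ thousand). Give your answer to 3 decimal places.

x_F = 539.160, x_D = 1833.927, x_W = 1370.951

Technical coefficients a_ij = z_ij / X_j:
  a_FF = 15/150 = 0.10, a_DF = 15/150 = 0.10, a_WF = 22.5/150 = 0.15
  a_FD = 20/400 = 0.05, a_DD = 120/400 = 0.30, a_WD = 20/400 = 0.05
  a_FW = 18.5/370 = 0.05, a_DW = 129.5/370 = 0.35, a_WW = 148/370 = 0.40
I − A =
  [   0.90    -0.05    -0.05]
  [  -0.10     0.70    -0.35]
  [  -0.15    -0.05     0.60]
Cofactors of I−A, C_ij = (−1)^(i+j)·(minor ij) (rows/columns in the sector order above):
  C_11 = (0.70)(0.60) − (-0.35)(-0.05) = 0.4025
  C_12 = −[(-0.10)(0.60) − (-0.35)(-0.15)] = 0.1125
  C_13 = (-0.10)(-0.05) − (0.70)(-0.15) = 0.1100
  C_21 = −[(-0.05)(0.60) − (-0.05)(-0.05)] = 0.0325
  C_22 = (0.90)(0.60) − (-0.05)(-0.15) = 0.5325
  C_23 = −[(0.90)(-0.05) − (-0.05)(-0.15)] = 0.0525
  C_31 = (-0.05)(-0.35) − (-0.05)(0.70) = 0.0525
  C_32 = −[(0.90)(-0.35) − (-0.05)(-0.10)] = 0.3200
  C_33 = (0.90)(0.70) − (-0.05)(-0.10) = 0.6250
det(I−A) = Σ_j (I−A)_1j·C_1j = (0.90)(0.4025) + (-0.05)(0.1125) + (-0.05)(0.1100) = 0.351125
adj(I−A) = Cᵀ =
  [ 0.4025   0.0325   0.0525]
  [ 0.1125   0.5325   0.3200]
  [ 0.1100   0.0525   0.6250]
(I − A)⁻¹ = adj(I−A) / det(I−A) ≈
  [   1.1463     0.0926     0.1495]
  [   0.3204     1.5166     0.9114]
  [   0.3133     0.1495     1.7800]
x = (I − A)⁻¹ d = adj(I−A)·d / det(I−A), with det(I−A) = 0.351125:
  x_F = (0.4025·325 + 0.0325·750 + 0.0525·650) / 0.351125 = 189.3125 / 0.351125 ≈ 539.160
  x_D = (0.1125·325 + 0.5325·750 + 0.3200·650) / 0.351125 = 643.9375 / 0.351125 ≈ 1833.927
  x_W = (0.1100·325 + 0.0525·750 + 0.6250·650) / 0.351125 = 481.375 / 0.351125 ≈ 1370.951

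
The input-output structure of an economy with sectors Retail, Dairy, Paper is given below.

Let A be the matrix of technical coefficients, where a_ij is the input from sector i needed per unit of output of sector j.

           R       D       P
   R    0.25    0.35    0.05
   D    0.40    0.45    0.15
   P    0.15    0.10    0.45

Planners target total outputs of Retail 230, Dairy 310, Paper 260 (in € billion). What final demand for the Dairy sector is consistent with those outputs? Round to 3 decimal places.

d_D = 39.500

I − A =
  [   0.75    -0.35    -0.05]
  [  -0.40     0.55    -0.15]
  [  -0.15    -0.10     0.55]
d = (I − A) x:
  d_R = (+0.75)·230 + (-0.35)·310 + (-0.05)·260 = 51.000
  d_D = (-0.40)·230 + (+0.55)·310 + (-0.15)·260 = 39.500
  d_P = (-0.15)·230 + (-0.10)·310 + (+0.55)·260 = 77.500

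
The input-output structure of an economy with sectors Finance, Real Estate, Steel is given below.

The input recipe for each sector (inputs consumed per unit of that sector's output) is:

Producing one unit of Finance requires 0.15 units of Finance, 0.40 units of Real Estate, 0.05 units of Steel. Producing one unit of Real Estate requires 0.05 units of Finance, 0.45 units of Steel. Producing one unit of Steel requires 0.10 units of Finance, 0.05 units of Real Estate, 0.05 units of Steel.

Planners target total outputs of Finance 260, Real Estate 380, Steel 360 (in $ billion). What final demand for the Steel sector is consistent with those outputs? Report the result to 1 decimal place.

d_S = 158.0

I − A =
  [   0.85    -0.05    -0.10]
  [  -0.40     1.00    -0.05]
  [  -0.05    -0.45     0.95]
d = (I − A) x:
  d_F = (+0.85)·260 + (-0.05)·380 + (-0.10)·360 = 166.0
  d_R = (-0.40)·260 + (+1.00)·380 + (-0.05)·360 = 258.0
  d_S = (-0.05)·260 + (-0.45)·380 + (+0.95)·360 = 158.0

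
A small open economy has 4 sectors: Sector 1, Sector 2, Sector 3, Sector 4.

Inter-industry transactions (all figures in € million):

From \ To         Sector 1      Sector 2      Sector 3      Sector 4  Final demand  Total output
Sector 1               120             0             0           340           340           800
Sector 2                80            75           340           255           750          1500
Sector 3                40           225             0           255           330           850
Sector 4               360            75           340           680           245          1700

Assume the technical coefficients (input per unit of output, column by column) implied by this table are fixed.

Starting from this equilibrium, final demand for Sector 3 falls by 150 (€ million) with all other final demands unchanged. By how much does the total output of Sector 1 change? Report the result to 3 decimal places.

Technical coefficients a_ij = z_ij / X_j:
  a_11 = 120/800 = 0.15, a_21 = 80/800 = 0.10, a_31 = 40/800 = 0.05, a_41 = 360/800 = 0.45
  a_12 = 0/1500 = 0.00, a_22 = 75/1500 = 0.05, a_32 = 225/1500 = 0.15, a_42 = 75/1500 = 0.05
  a_13 = 0/850 = 0.00, a_23 = 340/850 = 0.40, a_33 = 0/850 = 0.00, a_43 = 340/850 = 0.40
  a_14 = 340/1700 = 0.20, a_24 = 255/1700 = 0.15, a_34 = 255/1700 = 0.15, a_44 = 680/1700 = 0.40
I − A =
  [   0.85     0.00     0.00    -0.20]
  [  -0.10     0.95    -0.40    -0.15]
  [  -0.05    -0.15     1.00    -0.15]
  [  -0.45    -0.05    -0.40     0.60]
Compute the cofactors C_ij = (−1)^(i+j)·(3×3 minor ij) of I−A; the adjugate is their transpose:
adj(I−A) = Cᵀ =
  [ 0.457500   0.022000   0.080000   0.178000]
  [ 0.163500   0.365000   0.227000   0.202500]
  [ 0.112125   0.069875   0.391625   0.152750]
  [ 0.431500   0.093500   0.340000   0.756500]
det(I−A) = Σ_j (I−A)_1j·C_1j = (0.85)(0.457500) + (0.00)(0.163500) + (0.00)(0.112125) + (-0.20)(0.431500) = 0.302575
(I − A)⁻¹ = adj(I−A) / det(I−A) ≈
  [   1.5120     0.0727     0.2644     0.5883]
  [   0.5404     1.2063     0.7502     0.6693]
  [   0.3706     0.2309     1.2943     0.5048]
  [   1.4261     0.3090     1.1237     2.5002]
Δx = (I − A)⁻¹ Δd with Δd having -150 in the Sector 3 component and 0 elsewhere.
So Δx_1 = L_13 · (-150), where L_13 = adj(I−A)_13 / det(I−A) = 0.080000 / 0.302575.
Δx_1 = 0.080000 × (-150) / 0.302575 = -12.00 / 0.302575 ≈ -39.660.

Δx_1 = -39.660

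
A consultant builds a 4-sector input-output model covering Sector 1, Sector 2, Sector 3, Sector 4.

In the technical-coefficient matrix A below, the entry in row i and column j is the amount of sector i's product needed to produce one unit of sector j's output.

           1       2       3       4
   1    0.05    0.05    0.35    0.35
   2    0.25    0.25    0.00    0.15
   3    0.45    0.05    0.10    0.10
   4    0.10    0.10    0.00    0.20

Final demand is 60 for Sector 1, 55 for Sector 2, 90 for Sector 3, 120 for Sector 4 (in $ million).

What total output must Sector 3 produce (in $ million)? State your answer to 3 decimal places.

x_3 = 255.006

I − A =
  [   0.95    -0.05    -0.35    -0.35]
  [  -0.25     0.75     0.00    -0.15]
  [  -0.45    -0.05     0.90    -0.10]
  [  -0.10    -0.10     0.00     0.80]
Compute the cofactors C_ij = (−1)^(i+j)·(3×3 minor ij) of I−A; the adjugate is their transpose:
adj(I−A) = Cᵀ =
  [ 0.526500   0.085000   0.204750   0.271875]
  [ 0.193500   0.523000   0.075250   0.192125]
  [ 0.284000   0.080000   0.510000   0.203000]
  [ 0.090000   0.076000   0.035000   0.507500]
det(I−A) = Σ_j (I−A)_1j·C_1j = (0.95)(0.526500) + (-0.05)(0.193500) + (-0.35)(0.284000) + (-0.35)(0.090000) = 0.3596
(I − A)⁻¹ = adj(I−A) / det(I−A) ≈
  [   1.4641     0.2364     0.5694     0.7560]
  [   0.5381     1.4544     0.2093     0.5343]
  [   0.7898     0.2225     1.4182     0.5645]
  [   0.2503     0.2113     0.0973     1.4113]
x = (I − A)⁻¹ d = adj(I−A)·d / det(I−A), with det(I−A) = 0.3596:
  x_1 = (0.526500·60 + 0.085000·55 + 0.204750·90 + 0.271875·120) / 0.3596 = 87.3175 / 0.3596 ≈ 242.818
  x_2 = (0.193500·60 + 0.523000·55 + 0.075250·90 + 0.192125·120) / 0.3596 = 70.2025 / 0.3596 ≈ 195.224
  x_3 = (0.284000·60 + 0.080000·55 + 0.510000·90 + 0.203000·120) / 0.3596 = 91.70 / 0.3596 ≈ 255.006
  x_4 = (0.090000·60 + 0.076000·55 + 0.035000·90 + 0.507500·120) / 0.3596 = 73.63 / 0.3596 ≈ 204.755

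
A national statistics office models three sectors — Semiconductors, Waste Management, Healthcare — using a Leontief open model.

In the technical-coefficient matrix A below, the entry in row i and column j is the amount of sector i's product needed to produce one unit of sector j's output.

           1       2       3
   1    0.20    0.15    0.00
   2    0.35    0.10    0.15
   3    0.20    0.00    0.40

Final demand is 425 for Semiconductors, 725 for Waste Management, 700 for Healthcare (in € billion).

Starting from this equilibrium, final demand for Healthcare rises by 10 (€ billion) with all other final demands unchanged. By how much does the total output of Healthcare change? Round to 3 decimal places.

Δx_3 = 16.856

I − A =
  [   0.80    -0.15     0.00]
  [  -0.35     0.90    -0.15]
  [  -0.20     0.00     0.60]
Cofactors of I−A, C_ij = (−1)^(i+j)·(minor ij) (rows/columns in the sector order above):
  C_11 = (0.90)(0.60) − (-0.15)(0.00) = 0.5400
  C_12 = −[(-0.35)(0.60) − (-0.15)(-0.20)] = 0.2400
  C_13 = (-0.35)(0.00) − (0.90)(-0.20) = 0.1800
  C_21 = −[(-0.15)(0.60) − (0.00)(0.00)] = 0.0900
  C_22 = (0.80)(0.60) − (0.00)(-0.20) = 0.4800
  C_23 = −[(0.80)(0.00) − (-0.15)(-0.20)] = 0.0300
  C_31 = (-0.15)(-0.15) − (0.00)(0.90) = 0.0225
  C_32 = −[(0.80)(-0.15) − (0.00)(-0.35)] = 0.1200
  C_33 = (0.80)(0.90) − (-0.15)(-0.35) = 0.6675
det(I−A) = Σ_j (I−A)_1j·C_1j = (0.80)(0.5400) + (-0.15)(0.2400) + (0.00)(0.1800) = 0.3960
adj(I−A) = Cᵀ =
  [ 0.5400   0.0900   0.0225]
  [ 0.2400   0.4800   0.1200]
  [ 0.1800   0.0300   0.6675]
(I − A)⁻¹ = adj(I−A) / det(I−A) ≈
  [   1.3636     0.2273     0.0568]
  [   0.6061     1.2121     0.3030]
  [   0.4545     0.0758     1.6856]
Δx = (I − A)⁻¹ Δd with Δd having +10 in the Healthcare component and 0 elsewhere.
So Δx_3 = L_33 · (+10), where L_33 = adj(I−A)_33 / det(I−A) = 0.6675 / 0.3960.
Δx_3 = 0.6675 × (+10) / 0.3960 = 6.675 / 0.3960 ≈ 16.856.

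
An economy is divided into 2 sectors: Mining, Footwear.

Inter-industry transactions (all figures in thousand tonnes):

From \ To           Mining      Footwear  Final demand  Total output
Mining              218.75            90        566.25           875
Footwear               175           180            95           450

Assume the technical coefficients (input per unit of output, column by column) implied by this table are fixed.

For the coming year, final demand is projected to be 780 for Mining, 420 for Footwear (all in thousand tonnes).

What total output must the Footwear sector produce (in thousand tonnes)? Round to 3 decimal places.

x_F = 1148.780

Technical coefficients a_ij = z_ij / X_j:
  a_MM = 218.75/875 = 0.25, a_FM = 175/875 = 0.20
  a_MF = 90/450 = 0.20, a_FF = 180/450 = 0.40
I − A =
  [   0.75    -0.20]
  [  -0.20     0.60]
det(I−A) = (0.75)(0.60) − (-0.20)(-0.20) = 0.4100
adj(I−A) = [[0.60, 0.20], [0.20, 0.75]]
(I − A)⁻¹ = adj(I−A) / det(I−A) ≈
  [   1.4634     0.4878]
  [   0.4878     1.8293]
x = (I − A)⁻¹ d = adj(I−A)·d / det(I−A), with det(I−A) = 0.4100:
  x_M = (0.60·780 + 0.20·420) / 0.4100 = 552.00 / 0.4100 ≈ 1346.341
  x_F = (0.20·780 + 0.75·420) / 0.4100 = 471.00 / 0.4100 ≈ 1148.780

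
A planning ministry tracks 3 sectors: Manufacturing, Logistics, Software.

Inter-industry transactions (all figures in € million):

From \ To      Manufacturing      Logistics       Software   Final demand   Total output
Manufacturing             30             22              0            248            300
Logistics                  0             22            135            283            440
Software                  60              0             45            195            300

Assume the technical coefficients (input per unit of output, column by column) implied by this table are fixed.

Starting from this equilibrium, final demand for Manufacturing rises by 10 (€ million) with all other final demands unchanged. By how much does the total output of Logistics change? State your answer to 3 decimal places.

Technical coefficients a_ij = z_ij / X_j:
  a_11 = 30/300 = 0.10, a_21 = 0/300 = 0.00, a_31 = 60/300 = 0.20
  a_12 = 22/440 = 0.05, a_22 = 22/440 = 0.05, a_32 = 0/440 = 0.00
  a_13 = 0/300 = 0.00, a_23 = 135/300 = 0.45, a_33 = 45/300 = 0.15
I − A =
  [   0.90    -0.05     0.00]
  [   0.00     0.95    -0.45]
  [  -0.20     0.00     0.85]
Cofactors of I−A, C_ij = (−1)^(i+j)·(minor ij) (rows/columns in the sector order above):
  C_11 = (0.95)(0.85) − (-0.45)(0.00) = 0.8075
  C_12 = −[(0.00)(0.85) − (-0.45)(-0.20)] = 0.0900
  C_13 = (0.00)(0.00) − (0.95)(-0.20) = 0.1900
  C_21 = −[(-0.05)(0.85) − (0.00)(0.00)] = 0.0425
  C_22 = (0.90)(0.85) − (0.00)(-0.20) = 0.7650
  C_23 = −[(0.90)(0.00) − (-0.05)(-0.20)] = 0.0100
  C_31 = (-0.05)(-0.45) − (0.00)(0.95) = 0.0225
  C_32 = −[(0.90)(-0.45) − (0.00)(0.00)] = 0.4050
  C_33 = (0.90)(0.95) − (-0.05)(0.00) = 0.8550
det(I−A) = Σ_j (I−A)_1j·C_1j = (0.90)(0.8075) + (-0.05)(0.0900) + (0.00)(0.1900) = 0.72225
adj(I−A) = Cᵀ =
  [ 0.8075   0.0425   0.0225]
  [ 0.0900   0.7650   0.4050]
  [ 0.1900   0.0100   0.8550]
(I − A)⁻¹ = adj(I−A) / det(I−A) ≈
  [   1.1180     0.0588     0.0312]
  [   0.1246     1.0592     0.5607]
  [   0.2631     0.0138     1.1838]
Δx = (I − A)⁻¹ Δd with Δd having +10 in the Manufacturing component and 0 elsewhere.
So Δx_2 = L_21 · (+10), where L_21 = adj(I−A)_21 / det(I−A) = 0.0900 / 0.72225.
Δx_2 = 0.0900 × (+10) / 0.72225 = 0.90 / 0.72225 ≈ 1.246.

Δx_2 = 1.246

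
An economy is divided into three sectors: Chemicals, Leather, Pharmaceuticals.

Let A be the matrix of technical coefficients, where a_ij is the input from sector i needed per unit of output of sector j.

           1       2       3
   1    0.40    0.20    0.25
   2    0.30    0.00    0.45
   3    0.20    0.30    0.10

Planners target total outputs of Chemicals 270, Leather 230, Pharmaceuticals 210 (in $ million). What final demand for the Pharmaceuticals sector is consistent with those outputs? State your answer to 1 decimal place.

I − A =
  [   0.60    -0.20    -0.25]
  [  -0.30     1.00    -0.45]
  [  -0.20    -0.30     0.90]
d = (I − A) x:
  d_1 = (+0.60)·270 + (-0.20)·230 + (-0.25)·210 = 63.5
  d_2 = (-0.30)·270 + (+1.00)·230 + (-0.45)·210 = 54.5
  d_3 = (-0.20)·270 + (-0.30)·230 + (+0.90)·210 = 66.0

d_3 = 66.0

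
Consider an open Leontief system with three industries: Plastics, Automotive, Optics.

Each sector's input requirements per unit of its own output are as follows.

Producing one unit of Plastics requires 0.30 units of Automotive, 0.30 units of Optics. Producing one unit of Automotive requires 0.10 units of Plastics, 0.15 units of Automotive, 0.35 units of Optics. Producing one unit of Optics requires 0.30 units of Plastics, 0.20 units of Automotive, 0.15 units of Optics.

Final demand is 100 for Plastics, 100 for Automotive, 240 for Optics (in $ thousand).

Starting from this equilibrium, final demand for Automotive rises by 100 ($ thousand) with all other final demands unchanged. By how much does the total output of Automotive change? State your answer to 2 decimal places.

I − A =
  [   1.00    -0.10    -0.30]
  [  -0.30     0.85    -0.20]
  [  -0.30    -0.35     0.85]
Cofactors of I−A, C_ij = (−1)^(i+j)·(minor ij) (rows/columns in the sector order above):
  C_11 = (0.85)(0.85) − (-0.20)(-0.35) = 0.6525
  C_12 = −[(-0.30)(0.85) − (-0.20)(-0.30)] = 0.3150
  C_13 = (-0.30)(-0.35) − (0.85)(-0.30) = 0.3600
  C_21 = −[(-0.10)(0.85) − (-0.30)(-0.35)] = 0.1900
  C_22 = (1.00)(0.85) − (-0.30)(-0.30) = 0.7600
  C_23 = −[(1.00)(-0.35) − (-0.10)(-0.30)] = 0.3800
  C_31 = (-0.10)(-0.20) − (-0.30)(0.85) = 0.2750
  C_32 = −[(1.00)(-0.20) − (-0.30)(-0.30)] = 0.2900
  C_33 = (1.00)(0.85) − (-0.10)(-0.30) = 0.8200
det(I−A) = Σ_j (I−A)_1j·C_1j = (1.00)(0.6525) + (-0.10)(0.3150) + (-0.30)(0.3600) = 0.5130
adj(I−A) = Cᵀ =
  [ 0.6525   0.1900   0.2750]
  [ 0.3150   0.7600   0.2900]
  [ 0.3600   0.3800   0.8200]
(I − A)⁻¹ = adj(I−A) / det(I−A) ≈
  [   1.2719     0.3704     0.5361]
  [   0.6140     1.4815     0.5653]
  [   0.7018     0.7407     1.5984]
Δx = (I − A)⁻¹ Δd with Δd having +100 in the Automotive component and 0 elsewhere.
So Δx_2 = L_22 · (+100), where L_22 = adj(I−A)_22 / det(I−A) = 0.7600 / 0.5130.
Δx_2 = 0.7600 × (+100) / 0.5130 = 76.00 / 0.5130 ≈ 148.15.

Δx_2 = 148.15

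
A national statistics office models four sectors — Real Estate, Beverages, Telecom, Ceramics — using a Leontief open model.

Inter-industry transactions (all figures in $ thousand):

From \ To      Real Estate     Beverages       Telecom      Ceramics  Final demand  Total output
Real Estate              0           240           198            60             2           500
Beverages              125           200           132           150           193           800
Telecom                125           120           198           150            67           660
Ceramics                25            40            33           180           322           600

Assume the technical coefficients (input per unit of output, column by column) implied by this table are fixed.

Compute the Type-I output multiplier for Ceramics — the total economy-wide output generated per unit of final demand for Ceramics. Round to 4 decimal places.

m_4 = 4.7678

Technical coefficients a_ij = z_ij / X_j:
  a_11 = 0/500 = 0.00, a_21 = 125/500 = 0.25, a_31 = 125/500 = 0.25, a_41 = 25/500 = 0.05
  a_12 = 240/800 = 0.30, a_22 = 200/800 = 0.25, a_32 = 120/800 = 0.15, a_42 = 40/800 = 0.05
  a_13 = 198/660 = 0.30, a_23 = 132/660 = 0.20, a_33 = 198/660 = 0.30, a_43 = 33/660 = 0.05
  a_14 = 60/600 = 0.10, a_24 = 150/600 = 0.25, a_34 = 150/600 = 0.25, a_44 = 180/600 = 0.30
I − A =
  [   1.00    -0.30    -0.30    -0.10]
  [  -0.25     0.75    -0.20    -0.25]
  [  -0.25    -0.15     0.70    -0.25]
  [  -0.05    -0.05    -0.05     0.70]
Compute the cofactors C_ij = (−1)^(i+j)·(3×3 minor ij) of I−A; the adjugate is their transpose:
adj(I−A) = Cᵀ =
  [ 0.32400   0.18275   0.20425   0.18450]
  [ 0.16875   0.41650   0.20900   0.24750]
  [ 0.16875   0.17425   0.45125   0.24750]
  [ 0.04725   0.05525   0.06175   0.36000]
det(I−A) = Σ_j (I−A)_1j·C_1j = (1.00)(0.32400) + (-0.30)(0.16875) + (-0.30)(0.16875) + (-0.10)(0.04725) = 0.218025
(I − A)⁻¹ = adj(I−A) / det(I−A) ≈
  [   1.48607     0.83821     0.93682     0.84623]
  [   0.77399     1.91033     0.95861     1.13519]
  [   0.77399     0.79922     2.06972     1.13519]
  [   0.21672     0.25341     0.28322     1.65119]
The output multiplier for sector j is the column-j sum of the Leontief inverse (I − A)⁻¹ = adj(I−A) / det(I−A).
Column 4 of adj(I−A): (0.18450, 0.24750, 0.24750, 0.36000); det(I−A) = 0.218025.
m_4 = (0.18450 + 0.24750 + 0.24750 + 0.36000) / 0.218025 = 1.0395 / 0.218025 ≈ 4.7678.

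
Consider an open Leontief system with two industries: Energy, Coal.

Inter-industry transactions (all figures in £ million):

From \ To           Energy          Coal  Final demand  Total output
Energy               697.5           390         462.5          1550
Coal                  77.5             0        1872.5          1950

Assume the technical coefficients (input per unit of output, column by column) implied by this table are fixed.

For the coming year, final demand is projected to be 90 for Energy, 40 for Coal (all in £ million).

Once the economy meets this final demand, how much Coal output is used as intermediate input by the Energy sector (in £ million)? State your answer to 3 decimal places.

Technical coefficients a_ij = z_ij / X_j:
  a_11 = 697.5/1550 = 0.45, a_21 = 77.5/1550 = 0.05
  a_12 = 390/1950 = 0.20, a_22 = 0/1950 = 0.00
I − A =
  [   0.55    -0.20]
  [  -0.05     1.00]
det(I−A) = (0.55)(1.00) − (-0.20)(-0.05) = 0.5400
adj(I−A) = [[1.00, 0.20], [0.05, 0.55]]
(I − A)⁻¹ = adj(I−A) / det(I−A) ≈
  [   1.8519     0.3704]
  [   0.0926     1.0185]
First solve x = (I − A)⁻¹ d = adj(I−A)·d / det(I−A); in particular x_1 = (1.00·90 + 0.20·40) / 0.5400 = 98.00 / 0.5400 ≈ 181.48148.
Intermediate flow from 2 to 1: z_21 = a_21 · x_1 = 0.05 × 98.00 / 0.5400 = 4.90 / 0.5400 ≈ 9.074.

z_21 = 9.074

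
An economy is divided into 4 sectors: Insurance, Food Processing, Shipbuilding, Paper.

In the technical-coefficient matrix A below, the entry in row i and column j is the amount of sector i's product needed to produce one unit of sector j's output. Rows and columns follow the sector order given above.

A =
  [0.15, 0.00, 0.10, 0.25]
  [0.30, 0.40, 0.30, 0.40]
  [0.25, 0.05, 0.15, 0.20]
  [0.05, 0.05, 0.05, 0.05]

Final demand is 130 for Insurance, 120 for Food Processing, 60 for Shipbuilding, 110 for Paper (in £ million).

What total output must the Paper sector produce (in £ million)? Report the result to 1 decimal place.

I − A =
  [   0.85     0.00    -0.10    -0.25]
  [  -0.30     0.60    -0.30    -0.40]
  [  -0.25    -0.05     0.85    -0.20]
  [  -0.05    -0.05    -0.05     0.95]
Compute the cofactors C_ij = (−1)^(i+j)·(3×3 minor ij) of I−A; the adjugate is their transpose:
adj(I−A) = Cᵀ =
  [ 0.443250   0.017000   0.066250   0.137750]
  [ 0.335500   0.639375   0.289750   0.418500]
  [ 0.161750   0.051375   0.456250   0.160250]
  [ 0.049500   0.037250   0.042750   0.404250]
det(I−A) = Σ_j (I−A)_1j·C_1j = (0.85)(0.443250) + (0.00)(0.335500) + (-0.10)(0.161750) + (-0.25)(0.049500) = 0.3482125
(I − A)⁻¹ = adj(I−A) / det(I−A) ≈
  [   1.2729     0.0488     0.1903     0.3956]
  [   0.9635     1.8362     0.8321     1.2019]
  [   0.4645     0.1475     1.3103     0.4602]
  [   0.1422     0.1070     0.1228     1.1609]
x = (I − A)⁻¹ d = adj(I−A)·d / det(I−A), with det(I−A) = 0.3482125:
  x_1 = (0.443250·130 + 0.017000·120 + 0.066250·60 + 0.137750·110) / 0.3482125 = 78.79 / 0.3482125 ≈ 226.3
  x_2 = (0.335500·130 + 0.639375·120 + 0.289750·60 + 0.418500·110) / 0.3482125 = 183.76 / 0.3482125 ≈ 527.7
  x_3 = (0.161750·130 + 0.051375·120 + 0.456250·60 + 0.160250·110) / 0.3482125 = 72.195 / 0.3482125 ≈ 207.3
  x_4 = (0.049500·130 + 0.037250·120 + 0.042750·60 + 0.404250·110) / 0.3482125 = 57.9375 / 0.3482125 ≈ 166.4

x_4 = 166.4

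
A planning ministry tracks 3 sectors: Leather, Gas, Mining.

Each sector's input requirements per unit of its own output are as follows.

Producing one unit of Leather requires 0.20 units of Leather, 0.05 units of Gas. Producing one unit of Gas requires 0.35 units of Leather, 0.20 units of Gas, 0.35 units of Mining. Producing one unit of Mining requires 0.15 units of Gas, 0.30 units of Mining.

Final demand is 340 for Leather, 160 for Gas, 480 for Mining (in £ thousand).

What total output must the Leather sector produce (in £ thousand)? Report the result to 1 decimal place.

I − A =
  [   0.80    -0.35     0.00]
  [  -0.05     0.80    -0.15]
  [   0.00    -0.35     0.70]
Cofactors of I−A, C_ij = (−1)^(i+j)·(minor ij) (rows/columns in the sector order above):
  C_11 = (0.80)(0.70) − (-0.15)(-0.35) = 0.5075
  C_12 = −[(-0.05)(0.70) − (-0.15)(0.00)] = 0.0350
  C_13 = (-0.05)(-0.35) − (0.80)(0.00) = 0.0175
  C_21 = −[(-0.35)(0.70) − (0.00)(-0.35)] = 0.2450
  C_22 = (0.80)(0.70) − (0.00)(0.00) = 0.5600
  C_23 = −[(0.80)(-0.35) − (-0.35)(0.00)] = 0.2800
  C_31 = (-0.35)(-0.15) − (0.00)(0.80) = 0.0525
  C_32 = −[(0.80)(-0.15) − (0.00)(-0.05)] = 0.1200
  C_33 = (0.80)(0.80) − (-0.35)(-0.05) = 0.6225
det(I−A) = Σ_j (I−A)_1j·C_1j = (0.80)(0.5075) + (-0.35)(0.0350) + (0.00)(0.0175) = 0.39375
adj(I−A) = Cᵀ =
  [ 0.5075   0.2450   0.0525]
  [ 0.0350   0.5600   0.1200]
  [ 0.0175   0.2800   0.6225]
(I − A)⁻¹ = adj(I−A) / det(I−A) ≈
  [   1.2889     0.6222     0.1333]
  [   0.0889     1.4222     0.3048]
  [   0.0444     0.7111     1.5810]
x = (I − A)⁻¹ d = adj(I−A)·d / det(I−A), with det(I−A) = 0.39375:
  x_1 = (0.5075·340 + 0.2450·160 + 0.0525·480) / 0.39375 = 236.95 / 0.39375 ≈ 601.8
  x_2 = (0.0350·340 + 0.5600·160 + 0.1200·480) / 0.39375 = 159.10 / 0.39375 ≈ 404.1
  x_3 = (0.0175·340 + 0.2800·160 + 0.6225·480) / 0.39375 = 349.55 / 0.39375 ≈ 887.7

x_1 = 601.8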